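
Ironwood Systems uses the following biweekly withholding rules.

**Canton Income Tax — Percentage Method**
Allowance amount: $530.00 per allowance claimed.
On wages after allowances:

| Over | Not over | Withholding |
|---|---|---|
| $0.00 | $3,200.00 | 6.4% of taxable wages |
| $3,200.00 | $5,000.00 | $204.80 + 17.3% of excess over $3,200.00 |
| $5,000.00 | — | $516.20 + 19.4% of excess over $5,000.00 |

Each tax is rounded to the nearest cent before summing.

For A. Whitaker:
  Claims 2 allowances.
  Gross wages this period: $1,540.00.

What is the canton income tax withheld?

$30.72

Canton Income Tax: taxable = $1,540.00 − 2×$530.00 = $480.00
  6.4% × $480.00 = $30.72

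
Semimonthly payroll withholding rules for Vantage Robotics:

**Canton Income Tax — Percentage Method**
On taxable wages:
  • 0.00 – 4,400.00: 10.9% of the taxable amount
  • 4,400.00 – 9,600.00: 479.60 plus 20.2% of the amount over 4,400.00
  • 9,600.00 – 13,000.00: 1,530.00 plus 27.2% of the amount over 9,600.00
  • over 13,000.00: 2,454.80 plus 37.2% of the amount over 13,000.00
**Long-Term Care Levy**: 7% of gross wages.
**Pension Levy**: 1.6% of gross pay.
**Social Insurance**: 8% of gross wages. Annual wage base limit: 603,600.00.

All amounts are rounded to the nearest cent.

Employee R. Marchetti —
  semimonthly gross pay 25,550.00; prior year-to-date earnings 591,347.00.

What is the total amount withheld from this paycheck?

Canton Income Tax: taxable = 25,550.00
  2,454.80 + 37.2% × (25,550.00 − 13,000.00) = 2,454.80 + 37.2% × 12,550.00 = 7,123.40
Long-Term Care Levy: 7% × 25,550.00 = 1,788.50
Pension Levy: 1.6% × 25,550.00 = 408.80
Social Insurance: cap 603,600.00 − YTD 591,347.00 = 12,253.00 subject; 8% × 12,253.00 = 980.24
Total: 7,123.40 + 1,788.50 + 408.80 + 980.24 = 10,300.94

10,300.94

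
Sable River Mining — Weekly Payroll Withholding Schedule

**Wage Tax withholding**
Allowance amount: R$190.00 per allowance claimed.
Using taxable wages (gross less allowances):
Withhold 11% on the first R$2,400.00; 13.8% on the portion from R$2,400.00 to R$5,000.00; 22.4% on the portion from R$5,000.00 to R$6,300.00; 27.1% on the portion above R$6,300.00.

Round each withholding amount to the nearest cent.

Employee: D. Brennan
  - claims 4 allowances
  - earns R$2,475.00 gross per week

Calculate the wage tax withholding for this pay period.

Wage Tax: taxable = R$2,475.00 − 4×R$190.00 = R$1,715.00
  11% × R$1,715.00 = R$188.65

R$188.65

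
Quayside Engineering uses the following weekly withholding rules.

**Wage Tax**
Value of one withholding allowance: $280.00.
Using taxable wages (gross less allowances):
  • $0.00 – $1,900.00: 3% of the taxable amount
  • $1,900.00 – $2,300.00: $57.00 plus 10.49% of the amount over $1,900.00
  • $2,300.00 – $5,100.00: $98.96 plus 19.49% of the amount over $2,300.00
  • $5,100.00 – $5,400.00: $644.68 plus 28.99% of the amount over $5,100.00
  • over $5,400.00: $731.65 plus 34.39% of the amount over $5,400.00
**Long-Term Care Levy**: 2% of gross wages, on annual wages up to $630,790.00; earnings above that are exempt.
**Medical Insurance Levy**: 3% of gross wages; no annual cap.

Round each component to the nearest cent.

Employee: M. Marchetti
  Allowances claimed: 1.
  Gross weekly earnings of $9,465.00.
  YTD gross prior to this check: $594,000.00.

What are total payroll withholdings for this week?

$2,506.56

Wage Tax: taxable = $9,465.00 − 1×$280.00 = $9,185.00
  $731.65 + 34.39% × ($9,185.00 − $5,400.00) = $731.65 + 34.39% × $3,785.00 = $2,033.31
Long-Term Care Levy: 2% × $9,465.00 = $189.30
Medical Insurance Levy: 3% × $9,465.00 = $283.95
Total: $2,033.31 + $189.30 + $283.95 = $2,506.56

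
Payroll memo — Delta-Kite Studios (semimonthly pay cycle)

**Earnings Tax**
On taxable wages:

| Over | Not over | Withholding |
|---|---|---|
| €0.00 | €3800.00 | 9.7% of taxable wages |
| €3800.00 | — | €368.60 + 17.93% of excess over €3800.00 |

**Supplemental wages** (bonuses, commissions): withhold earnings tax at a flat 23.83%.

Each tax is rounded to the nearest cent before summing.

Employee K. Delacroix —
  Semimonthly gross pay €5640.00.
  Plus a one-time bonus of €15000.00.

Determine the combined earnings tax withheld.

Earnings Tax: taxable = €5640.00
  €368.60 + 17.93% × (€5640.00 − €3800.00) = €368.60 + 17.93% × €1840.00 = €698.51
Supplemental (23.83% flat on bonus): 23.83% × €15000.00 = €3574.50
Total earnings tax: €698.51 + €3574.50 = €4273.01

€4273.01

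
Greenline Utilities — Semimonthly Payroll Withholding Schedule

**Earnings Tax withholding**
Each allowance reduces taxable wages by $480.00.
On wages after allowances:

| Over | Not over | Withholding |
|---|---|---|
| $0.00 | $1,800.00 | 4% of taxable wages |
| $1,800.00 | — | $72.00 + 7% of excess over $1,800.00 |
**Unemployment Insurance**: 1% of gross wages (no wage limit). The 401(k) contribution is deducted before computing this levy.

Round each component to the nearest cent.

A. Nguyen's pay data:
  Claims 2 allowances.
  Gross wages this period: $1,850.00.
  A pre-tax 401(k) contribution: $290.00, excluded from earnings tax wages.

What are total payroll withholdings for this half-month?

$39.60

Earnings Tax: taxable = $1,850.00 − $290.00 − 2×$480.00 = $600.00
  4% × $600.00 = $24.00
Unemployment Insurance: 1% × $1,560.00 = $15.60
Total: $24.00 + $15.60 = $39.60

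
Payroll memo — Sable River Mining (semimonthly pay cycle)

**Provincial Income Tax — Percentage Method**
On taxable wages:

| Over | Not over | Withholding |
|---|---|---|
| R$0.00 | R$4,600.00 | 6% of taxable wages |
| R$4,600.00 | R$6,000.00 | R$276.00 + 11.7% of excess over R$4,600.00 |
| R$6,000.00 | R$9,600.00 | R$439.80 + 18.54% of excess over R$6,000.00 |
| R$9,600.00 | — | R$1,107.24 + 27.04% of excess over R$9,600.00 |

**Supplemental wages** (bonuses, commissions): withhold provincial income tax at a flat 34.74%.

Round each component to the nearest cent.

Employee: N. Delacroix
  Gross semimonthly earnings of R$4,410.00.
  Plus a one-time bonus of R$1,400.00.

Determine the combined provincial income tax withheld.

Provincial Income Tax: taxable = R$4,410.00
  6% × R$4,410.00 = R$264.60
Supplemental (34.74% flat on bonus): 34.74% × R$1,400.00 = R$486.36
Total provincial income tax: R$264.60 + R$486.36 = R$750.96

R$750.96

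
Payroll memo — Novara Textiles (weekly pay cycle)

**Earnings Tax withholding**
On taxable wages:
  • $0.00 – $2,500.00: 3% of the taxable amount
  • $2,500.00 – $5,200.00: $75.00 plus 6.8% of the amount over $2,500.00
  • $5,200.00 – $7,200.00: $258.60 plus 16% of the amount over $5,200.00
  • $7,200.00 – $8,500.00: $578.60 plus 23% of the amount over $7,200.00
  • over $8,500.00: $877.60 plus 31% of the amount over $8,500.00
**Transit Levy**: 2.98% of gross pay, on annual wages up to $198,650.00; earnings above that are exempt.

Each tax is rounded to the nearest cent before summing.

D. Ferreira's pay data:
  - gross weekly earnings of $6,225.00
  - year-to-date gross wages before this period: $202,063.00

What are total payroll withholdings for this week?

$422.60

Earnings Tax: taxable = $6,225.00
  $258.60 + 16% × ($6,225.00 − $5,200.00) = $258.60 + 16% × $1,025.00 = $422.60
Transit Levy: YTD $202,063.00 ≥ cap $198,650.00 → $0.00
Total: $422.60 + $0.00 = $422.60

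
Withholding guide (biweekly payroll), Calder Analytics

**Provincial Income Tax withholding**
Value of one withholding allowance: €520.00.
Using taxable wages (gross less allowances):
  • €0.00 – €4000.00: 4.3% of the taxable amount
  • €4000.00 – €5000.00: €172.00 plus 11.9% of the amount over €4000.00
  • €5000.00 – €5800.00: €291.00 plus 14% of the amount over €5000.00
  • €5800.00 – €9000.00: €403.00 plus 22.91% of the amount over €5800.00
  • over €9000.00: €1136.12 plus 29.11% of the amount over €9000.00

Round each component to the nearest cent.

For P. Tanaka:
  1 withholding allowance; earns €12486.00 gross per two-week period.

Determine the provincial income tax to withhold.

Provincial Income Tax: taxable = €12486.00 − 1×€520.00 = €11966.00
  €1136.12 + 29.11% × (€11966.00 − €9000.00) = €1136.12 + 29.11% × €2966.00 = €1999.52

€1999.52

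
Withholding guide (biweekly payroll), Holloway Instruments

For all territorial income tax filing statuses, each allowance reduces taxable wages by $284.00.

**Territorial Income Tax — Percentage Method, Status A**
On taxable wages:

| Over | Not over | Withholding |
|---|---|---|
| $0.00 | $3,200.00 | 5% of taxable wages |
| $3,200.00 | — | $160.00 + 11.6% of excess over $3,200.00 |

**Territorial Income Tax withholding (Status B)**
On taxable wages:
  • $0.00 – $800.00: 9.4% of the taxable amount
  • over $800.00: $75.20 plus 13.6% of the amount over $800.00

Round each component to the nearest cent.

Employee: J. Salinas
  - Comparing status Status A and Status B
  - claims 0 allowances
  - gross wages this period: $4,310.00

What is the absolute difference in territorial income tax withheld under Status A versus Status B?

$263.80

Territorial Income Tax (Status A): taxable = $4,310.00
  $160.00 + 11.6% × ($4,310.00 − $3,200.00) = $160.00 + 11.6% × $1,110.00 = $288.76
Territorial Income Tax (Status B): taxable = $4,310.00
  $75.20 + 13.6% × ($4,310.00 − $800.00) = $75.20 + 13.6% × $3,510.00 = $552.56
Difference: |$288.76 − $552.56| = $263.80 (higher under Status B)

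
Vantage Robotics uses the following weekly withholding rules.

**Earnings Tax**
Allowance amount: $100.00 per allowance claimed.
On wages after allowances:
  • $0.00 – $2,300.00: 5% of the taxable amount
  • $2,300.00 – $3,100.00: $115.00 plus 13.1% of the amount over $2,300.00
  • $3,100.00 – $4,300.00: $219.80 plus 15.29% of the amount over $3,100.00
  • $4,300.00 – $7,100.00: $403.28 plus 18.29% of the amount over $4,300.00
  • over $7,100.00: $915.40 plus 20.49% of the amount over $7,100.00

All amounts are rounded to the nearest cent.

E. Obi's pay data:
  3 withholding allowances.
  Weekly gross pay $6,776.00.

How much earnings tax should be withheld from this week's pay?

$801.27

Earnings Tax: taxable = $6,776.00 − 3×$100.00 = $6,476.00
  $403.28 + 18.29% × ($6,476.00 − $4,300.00) = $403.28 + 18.29% × $2,176.00 = $801.27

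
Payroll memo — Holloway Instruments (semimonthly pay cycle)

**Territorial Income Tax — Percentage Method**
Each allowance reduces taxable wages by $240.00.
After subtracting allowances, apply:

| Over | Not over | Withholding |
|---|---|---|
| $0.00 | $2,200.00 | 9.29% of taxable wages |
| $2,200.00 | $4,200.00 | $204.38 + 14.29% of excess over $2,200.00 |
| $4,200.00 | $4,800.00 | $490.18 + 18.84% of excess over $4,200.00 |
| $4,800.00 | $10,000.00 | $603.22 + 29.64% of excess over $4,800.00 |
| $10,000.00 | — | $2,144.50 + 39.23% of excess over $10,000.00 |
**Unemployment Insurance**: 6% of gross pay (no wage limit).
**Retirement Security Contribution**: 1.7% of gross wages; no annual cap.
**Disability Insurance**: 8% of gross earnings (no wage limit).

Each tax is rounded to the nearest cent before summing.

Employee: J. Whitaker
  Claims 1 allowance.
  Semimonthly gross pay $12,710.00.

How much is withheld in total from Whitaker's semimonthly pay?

Territorial Income Tax: taxable = $12,710.00 − 1×$240.00 = $12,470.00
  $2,144.50 + 39.23% × ($12,470.00 − $10,000.00) = $2,144.50 + 39.23% × $2,470.00 = $3,113.48
Unemployment Insurance: 6% × $12,710.00 = $762.60
Retirement Security Contribution: 1.7% × $12,710.00 = $216.07
Disability Insurance: 8% × $12,710.00 = $1,016.80
Total: $3,113.48 + $762.60 + $216.07 + $1,016.80 = $5,108.95

$5,108.95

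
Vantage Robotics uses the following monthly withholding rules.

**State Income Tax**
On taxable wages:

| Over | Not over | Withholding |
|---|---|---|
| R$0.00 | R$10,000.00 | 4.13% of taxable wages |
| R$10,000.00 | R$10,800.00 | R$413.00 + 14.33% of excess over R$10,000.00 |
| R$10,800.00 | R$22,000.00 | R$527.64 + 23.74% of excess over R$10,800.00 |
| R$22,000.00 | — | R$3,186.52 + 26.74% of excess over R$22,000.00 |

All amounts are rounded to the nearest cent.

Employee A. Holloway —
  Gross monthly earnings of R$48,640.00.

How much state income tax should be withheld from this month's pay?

R$10,310.06

State Income Tax: taxable = R$48,640.00
  R$3,186.52 + 26.74% × (R$48,640.00 − R$22,000.00) = R$3,186.52 + 26.74% × R$26,640.00 = R$10,310.06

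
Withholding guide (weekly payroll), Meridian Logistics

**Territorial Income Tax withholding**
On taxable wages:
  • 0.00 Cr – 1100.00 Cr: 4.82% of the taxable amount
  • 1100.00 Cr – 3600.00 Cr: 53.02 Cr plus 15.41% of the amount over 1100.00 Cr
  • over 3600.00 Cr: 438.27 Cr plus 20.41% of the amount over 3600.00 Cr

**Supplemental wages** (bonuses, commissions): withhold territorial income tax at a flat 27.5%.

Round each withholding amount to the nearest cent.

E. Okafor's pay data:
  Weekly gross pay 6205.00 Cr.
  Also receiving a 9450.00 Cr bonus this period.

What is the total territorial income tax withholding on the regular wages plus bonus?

3568.70 Cr

Territorial Income Tax: taxable = 6205.00 Cr
  438.27 Cr + 20.41% × (6205.00 Cr − 3600.00 Cr) = 438.27 Cr + 20.41% × 2605.00 Cr = 969.95 Cr
Supplemental (27.5% flat on bonus): 27.5% × 9450.00 Cr = 2598.75 Cr
Total territorial income tax: 969.95 Cr + 2598.75 Cr = 3568.70 Cr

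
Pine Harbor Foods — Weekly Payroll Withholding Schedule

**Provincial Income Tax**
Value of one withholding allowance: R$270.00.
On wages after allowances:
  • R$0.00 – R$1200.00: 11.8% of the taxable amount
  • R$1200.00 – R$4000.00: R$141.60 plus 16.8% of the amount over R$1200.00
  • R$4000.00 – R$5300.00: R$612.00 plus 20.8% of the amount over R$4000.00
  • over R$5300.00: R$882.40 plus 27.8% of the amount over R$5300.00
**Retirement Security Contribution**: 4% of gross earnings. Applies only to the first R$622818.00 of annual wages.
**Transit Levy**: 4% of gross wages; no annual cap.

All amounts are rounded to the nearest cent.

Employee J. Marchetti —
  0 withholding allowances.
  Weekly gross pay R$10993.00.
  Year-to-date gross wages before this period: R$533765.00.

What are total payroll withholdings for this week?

R$3344.49

Provincial Income Tax: taxable = R$10993.00
  R$882.40 + 27.8% × (R$10993.00 − R$5300.00) = R$882.40 + 27.8% × R$5693.00 = R$2465.05
Retirement Security Contribution: 4% × R$10993.00 = R$439.72
Transit Levy: 4% × R$10993.00 = R$439.72
Total: R$2465.05 + R$439.72 + R$439.72 = R$3344.49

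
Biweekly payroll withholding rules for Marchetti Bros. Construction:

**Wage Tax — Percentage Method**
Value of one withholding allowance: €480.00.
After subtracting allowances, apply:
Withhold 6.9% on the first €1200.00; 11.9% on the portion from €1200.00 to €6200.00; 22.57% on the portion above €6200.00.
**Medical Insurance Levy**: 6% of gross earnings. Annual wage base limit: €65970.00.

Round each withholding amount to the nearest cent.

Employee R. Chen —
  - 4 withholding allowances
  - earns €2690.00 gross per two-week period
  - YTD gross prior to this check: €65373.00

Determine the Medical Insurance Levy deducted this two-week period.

Medical Insurance Levy: cap €65970.00 − YTD €65373.00 = €597.00 subject; 6% × €597.00 = €35.82

€35.82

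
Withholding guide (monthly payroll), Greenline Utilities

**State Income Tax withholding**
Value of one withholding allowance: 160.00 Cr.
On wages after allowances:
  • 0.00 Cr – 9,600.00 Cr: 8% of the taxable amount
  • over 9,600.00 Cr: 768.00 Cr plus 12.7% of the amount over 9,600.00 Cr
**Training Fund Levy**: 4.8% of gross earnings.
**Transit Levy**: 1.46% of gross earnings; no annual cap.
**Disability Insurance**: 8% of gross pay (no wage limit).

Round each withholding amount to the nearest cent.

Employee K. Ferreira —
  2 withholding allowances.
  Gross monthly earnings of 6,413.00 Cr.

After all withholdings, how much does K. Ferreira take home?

5,011.07 Cr

State Income Tax: taxable = 6,413.00 Cr − 2×160.00 Cr = 6,093.00 Cr
  8% × 6,093.00 Cr = 487.44 Cr
Training Fund Levy: 4.8% × 6,413.00 Cr = 307.82 Cr
Transit Levy: 1.46% × 6,413.00 Cr = 93.63 Cr
Disability Insurance: 8% × 6,413.00 Cr = 513.04 Cr
Total withheld: 487.44 Cr + 307.82 Cr + 93.63 Cr + 513.04 Cr = 1,401.93 Cr
Net pay: 6,413.00 Cr − 1,401.93 Cr = 5,011.07 Cr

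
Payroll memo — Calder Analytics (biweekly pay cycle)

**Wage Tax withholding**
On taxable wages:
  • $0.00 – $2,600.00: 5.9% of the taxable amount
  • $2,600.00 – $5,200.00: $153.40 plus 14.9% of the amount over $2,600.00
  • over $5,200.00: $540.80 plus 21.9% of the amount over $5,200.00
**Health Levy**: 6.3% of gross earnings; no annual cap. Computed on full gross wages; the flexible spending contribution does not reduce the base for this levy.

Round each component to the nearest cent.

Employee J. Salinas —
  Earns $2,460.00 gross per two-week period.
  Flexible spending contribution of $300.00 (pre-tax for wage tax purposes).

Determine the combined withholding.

$282.42

Wage Tax: taxable = $2,460.00 − $300.00 = $2,160.00
  5.9% × $2,160.00 = $127.44
Health Levy: 6.3% × $2,460.00 = $154.98
Total: $127.44 + $154.98 = $282.42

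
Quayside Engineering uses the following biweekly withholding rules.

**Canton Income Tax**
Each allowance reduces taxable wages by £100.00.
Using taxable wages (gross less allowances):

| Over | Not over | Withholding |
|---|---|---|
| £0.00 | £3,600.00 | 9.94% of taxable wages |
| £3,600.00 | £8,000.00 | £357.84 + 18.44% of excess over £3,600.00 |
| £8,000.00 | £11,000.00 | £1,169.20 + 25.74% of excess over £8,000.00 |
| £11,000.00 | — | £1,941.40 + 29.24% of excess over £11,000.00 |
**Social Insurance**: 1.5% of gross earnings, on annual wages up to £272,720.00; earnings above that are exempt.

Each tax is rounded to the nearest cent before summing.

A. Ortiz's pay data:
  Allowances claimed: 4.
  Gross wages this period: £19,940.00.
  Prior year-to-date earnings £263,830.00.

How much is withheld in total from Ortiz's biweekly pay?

£4,571.85

Canton Income Tax: taxable = £19,940.00 − 4×£100.00 = £19,540.00
  £1,941.40 + 29.24% × (£19,540.00 − £11,000.00) = £1,941.40 + 29.24% × £8,540.00 = £4,438.50
Social Insurance: cap £272,720.00 − YTD £263,830.00 = £8,890.00 subject; 1.5% × £8,890.00 = £133.35
Total: £4,438.50 + £133.35 = £4,571.85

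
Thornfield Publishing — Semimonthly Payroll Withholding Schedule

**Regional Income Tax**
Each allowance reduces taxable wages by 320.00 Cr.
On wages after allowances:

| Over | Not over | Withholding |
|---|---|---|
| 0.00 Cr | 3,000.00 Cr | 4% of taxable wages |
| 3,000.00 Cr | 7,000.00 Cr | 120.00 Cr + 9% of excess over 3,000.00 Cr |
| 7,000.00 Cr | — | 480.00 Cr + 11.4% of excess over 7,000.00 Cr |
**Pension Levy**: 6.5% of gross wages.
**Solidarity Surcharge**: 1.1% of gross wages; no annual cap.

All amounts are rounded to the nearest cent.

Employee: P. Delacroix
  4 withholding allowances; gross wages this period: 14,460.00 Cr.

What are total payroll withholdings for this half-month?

Regional Income Tax: taxable = 14,460.00 Cr − 4×320.00 Cr = 13,180.00 Cr
  480.00 Cr + 11.4% × (13,180.00 Cr − 7,000.00 Cr) = 480.00 Cr + 11.4% × 6,180.00 Cr = 1,184.52 Cr
Pension Levy: 6.5% × 14,460.00 Cr = 939.90 Cr
Solidarity Surcharge: 1.1% × 14,460.00 Cr = 159.06 Cr
Total: 1,184.52 Cr + 939.90 Cr + 159.06 Cr = 2,283.48 Cr

2,283.48 Cr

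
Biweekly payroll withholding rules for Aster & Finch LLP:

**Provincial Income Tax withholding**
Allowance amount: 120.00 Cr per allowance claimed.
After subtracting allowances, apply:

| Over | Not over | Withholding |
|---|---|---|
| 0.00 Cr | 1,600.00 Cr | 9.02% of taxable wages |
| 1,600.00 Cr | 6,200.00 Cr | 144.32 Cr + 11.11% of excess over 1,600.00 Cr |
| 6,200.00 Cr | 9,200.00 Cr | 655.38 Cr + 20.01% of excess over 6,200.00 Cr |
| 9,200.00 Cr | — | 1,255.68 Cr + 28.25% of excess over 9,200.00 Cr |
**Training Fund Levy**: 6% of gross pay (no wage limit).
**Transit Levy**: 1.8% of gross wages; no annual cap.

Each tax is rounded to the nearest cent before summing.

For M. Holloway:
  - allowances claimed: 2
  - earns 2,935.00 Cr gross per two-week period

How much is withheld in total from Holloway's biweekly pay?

Provincial Income Tax: taxable = 2,935.00 Cr − 2×120.00 Cr = 2,695.00 Cr
  144.32 Cr + 11.11% × (2,695.00 Cr − 1,600.00 Cr) = 144.32 Cr + 11.11% × 1,095.00 Cr = 265.97 Cr
Training Fund Levy: 6% × 2,935.00 Cr = 176.10 Cr
Transit Levy: 1.8% × 2,935.00 Cr = 52.83 Cr
Total: 265.97 Cr + 176.10 Cr + 52.83 Cr = 494.90 Cr

494.90 Cr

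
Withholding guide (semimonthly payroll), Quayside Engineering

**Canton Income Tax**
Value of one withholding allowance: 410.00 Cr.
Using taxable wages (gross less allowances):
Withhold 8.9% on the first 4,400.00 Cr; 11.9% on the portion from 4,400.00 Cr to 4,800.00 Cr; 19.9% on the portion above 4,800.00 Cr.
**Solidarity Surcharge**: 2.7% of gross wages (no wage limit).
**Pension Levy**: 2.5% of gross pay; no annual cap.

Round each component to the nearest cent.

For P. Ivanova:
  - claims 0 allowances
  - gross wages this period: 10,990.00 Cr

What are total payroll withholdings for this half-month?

Canton Income Tax: taxable = 10,990.00 Cr
  439.20 Cr + 19.9% × (10,990.00 Cr − 4,800.00 Cr) = 439.20 Cr + 19.9% × 6,190.00 Cr = 1,671.01 Cr
Solidarity Surcharge: 2.7% × 10,990.00 Cr = 296.73 Cr
Pension Levy: 2.5% × 10,990.00 Cr = 274.75 Cr
Total: 1,671.01 Cr + 296.73 Cr + 274.75 Cr = 2,242.49 Cr

2,242.49 Cr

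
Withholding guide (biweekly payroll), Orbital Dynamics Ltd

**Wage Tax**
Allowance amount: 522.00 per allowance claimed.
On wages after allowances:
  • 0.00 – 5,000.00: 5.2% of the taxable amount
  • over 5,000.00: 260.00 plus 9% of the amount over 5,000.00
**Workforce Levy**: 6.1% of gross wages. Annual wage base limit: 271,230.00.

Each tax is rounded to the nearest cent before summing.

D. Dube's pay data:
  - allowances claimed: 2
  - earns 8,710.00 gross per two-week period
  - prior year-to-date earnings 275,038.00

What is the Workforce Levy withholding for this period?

Workforce Levy: YTD 275,038.00 ≥ cap 271,230.00 → 0.00

0.00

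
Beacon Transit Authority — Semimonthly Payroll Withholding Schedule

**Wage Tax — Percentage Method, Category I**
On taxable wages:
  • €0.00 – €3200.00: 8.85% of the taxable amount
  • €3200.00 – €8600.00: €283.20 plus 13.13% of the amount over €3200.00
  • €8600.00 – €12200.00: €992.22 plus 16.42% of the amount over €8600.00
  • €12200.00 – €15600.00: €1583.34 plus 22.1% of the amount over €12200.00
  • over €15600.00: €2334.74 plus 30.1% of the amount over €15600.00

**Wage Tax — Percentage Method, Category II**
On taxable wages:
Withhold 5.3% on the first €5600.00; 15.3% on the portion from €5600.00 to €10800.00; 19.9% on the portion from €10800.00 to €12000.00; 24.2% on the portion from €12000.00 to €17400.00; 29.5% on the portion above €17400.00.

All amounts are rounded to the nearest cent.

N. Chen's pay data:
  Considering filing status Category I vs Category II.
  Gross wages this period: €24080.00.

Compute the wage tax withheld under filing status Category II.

Wage Tax (Category II): taxable = €24080.00
  €2638.00 + 29.5% × (€24080.00 − €17400.00) = €2638.00 + 29.5% × €6680.00 = €4608.60

€4608.60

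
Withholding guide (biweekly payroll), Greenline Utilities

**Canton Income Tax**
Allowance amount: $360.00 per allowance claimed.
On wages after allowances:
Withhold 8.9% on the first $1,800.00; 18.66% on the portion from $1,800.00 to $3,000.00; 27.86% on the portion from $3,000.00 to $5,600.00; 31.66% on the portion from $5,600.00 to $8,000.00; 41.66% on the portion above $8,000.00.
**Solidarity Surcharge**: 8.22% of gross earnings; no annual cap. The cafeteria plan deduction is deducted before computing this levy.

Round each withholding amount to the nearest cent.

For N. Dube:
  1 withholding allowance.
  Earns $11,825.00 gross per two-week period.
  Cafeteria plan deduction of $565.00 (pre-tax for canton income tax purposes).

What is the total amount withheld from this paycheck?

Canton Income Tax: taxable = $11,825.00 − $565.00 − 1×$360.00 = $10,900.00
  $1,868.32 + 41.66% × ($10,900.00 − $8,000.00) = $1,868.32 + 41.66% × $2,900.00 = $3,076.46
Solidarity Surcharge: 8.22% × $11,260.00 = $925.57
Total: $3,076.46 + $925.57 = $4,002.03

$4,002.03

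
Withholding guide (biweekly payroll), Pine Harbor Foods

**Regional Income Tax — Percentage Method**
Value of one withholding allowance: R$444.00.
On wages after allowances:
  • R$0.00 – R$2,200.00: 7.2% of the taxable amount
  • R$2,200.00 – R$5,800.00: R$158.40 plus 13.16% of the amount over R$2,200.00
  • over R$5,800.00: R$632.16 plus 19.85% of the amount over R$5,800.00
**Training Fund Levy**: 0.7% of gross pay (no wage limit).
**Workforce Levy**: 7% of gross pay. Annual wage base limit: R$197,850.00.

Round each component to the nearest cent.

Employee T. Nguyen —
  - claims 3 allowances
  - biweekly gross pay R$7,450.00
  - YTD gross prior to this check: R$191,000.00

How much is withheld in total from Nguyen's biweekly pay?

R$1,226.93

Regional Income Tax: taxable = R$7,450.00 − 3×R$444.00 = R$6,118.00
  R$632.16 + 19.85% × (R$6,118.00 − R$5,800.00) = R$632.16 + 19.85% × R$318.00 = R$695.28
Training Fund Levy: 0.7% × R$7,450.00 = R$52.15
Workforce Levy: cap R$197,850.00 − YTD R$191,000.00 = R$6,850.00 subject; 7% × R$6,850.00 = R$479.50
Total: R$695.28 + R$52.15 + R$479.50 = R$1,226.93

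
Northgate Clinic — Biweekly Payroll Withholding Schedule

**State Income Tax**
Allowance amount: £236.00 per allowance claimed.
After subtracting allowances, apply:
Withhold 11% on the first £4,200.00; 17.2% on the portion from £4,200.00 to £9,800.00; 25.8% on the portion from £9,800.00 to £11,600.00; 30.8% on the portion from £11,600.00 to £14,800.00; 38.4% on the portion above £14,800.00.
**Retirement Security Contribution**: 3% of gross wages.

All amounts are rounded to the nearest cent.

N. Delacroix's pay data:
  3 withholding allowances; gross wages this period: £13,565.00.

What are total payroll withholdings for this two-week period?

State Income Tax: taxable = £13,565.00 − 3×£236.00 = £12,857.00
  £1,889.60 + 30.8% × (£12,857.00 − £11,600.00) = £1,889.60 + 30.8% × £1,257.00 = £2,276.76
Retirement Security Contribution: 3% × £13,565.00 = £406.95
Total: £2,276.76 + £406.95 = £2,683.71

£2,683.71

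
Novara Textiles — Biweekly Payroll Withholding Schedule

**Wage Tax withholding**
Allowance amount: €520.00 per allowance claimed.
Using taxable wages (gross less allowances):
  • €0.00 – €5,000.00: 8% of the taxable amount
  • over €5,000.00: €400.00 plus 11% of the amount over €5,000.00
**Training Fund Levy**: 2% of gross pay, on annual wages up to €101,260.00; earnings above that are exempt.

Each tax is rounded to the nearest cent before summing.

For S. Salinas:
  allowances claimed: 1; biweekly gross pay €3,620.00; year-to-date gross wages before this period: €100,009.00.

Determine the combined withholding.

€273.02

Wage Tax: taxable = €3,620.00 − 1×€520.00 = €3,100.00
  8% × €3,100.00 = €248.00
Training Fund Levy: cap €101,260.00 − YTD €100,009.00 = €1,251.00 subject; 2% × €1,251.00 = €25.02
Total: €248.00 + €25.02 = €273.02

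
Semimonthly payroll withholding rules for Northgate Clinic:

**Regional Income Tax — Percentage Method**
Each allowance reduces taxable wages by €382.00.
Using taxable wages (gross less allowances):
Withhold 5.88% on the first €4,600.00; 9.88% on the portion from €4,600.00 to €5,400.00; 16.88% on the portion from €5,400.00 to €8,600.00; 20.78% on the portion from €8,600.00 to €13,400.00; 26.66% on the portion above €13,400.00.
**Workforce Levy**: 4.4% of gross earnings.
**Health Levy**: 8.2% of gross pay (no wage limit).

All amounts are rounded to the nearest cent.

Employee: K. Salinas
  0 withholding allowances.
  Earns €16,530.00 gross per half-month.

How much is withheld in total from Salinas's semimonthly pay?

Regional Income Tax: taxable = €16,530.00
  €1,887.12 + 26.66% × (€16,530.00 − €13,400.00) = €1,887.12 + 26.66% × €3,130.00 = €2,721.58
Workforce Levy: 4.4% × €16,530.00 = €727.32
Health Levy: 8.2% × €16,530.00 = €1,355.46
Total: €2,721.58 + €727.32 + €1,355.46 = €4,804.36

€4,804.36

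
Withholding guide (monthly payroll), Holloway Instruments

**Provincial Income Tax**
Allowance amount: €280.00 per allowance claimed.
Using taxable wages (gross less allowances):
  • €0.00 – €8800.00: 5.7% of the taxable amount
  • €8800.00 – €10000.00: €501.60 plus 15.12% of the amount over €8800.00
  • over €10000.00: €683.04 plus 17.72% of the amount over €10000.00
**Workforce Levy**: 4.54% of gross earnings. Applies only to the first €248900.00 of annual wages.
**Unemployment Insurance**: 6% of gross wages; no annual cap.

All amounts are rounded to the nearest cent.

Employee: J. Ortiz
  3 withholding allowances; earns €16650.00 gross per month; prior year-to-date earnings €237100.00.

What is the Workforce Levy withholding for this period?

€535.72

Workforce Levy: cap €248900.00 − YTD €237100.00 = €11800.00 subject; 4.54% × €11800.00 = €535.72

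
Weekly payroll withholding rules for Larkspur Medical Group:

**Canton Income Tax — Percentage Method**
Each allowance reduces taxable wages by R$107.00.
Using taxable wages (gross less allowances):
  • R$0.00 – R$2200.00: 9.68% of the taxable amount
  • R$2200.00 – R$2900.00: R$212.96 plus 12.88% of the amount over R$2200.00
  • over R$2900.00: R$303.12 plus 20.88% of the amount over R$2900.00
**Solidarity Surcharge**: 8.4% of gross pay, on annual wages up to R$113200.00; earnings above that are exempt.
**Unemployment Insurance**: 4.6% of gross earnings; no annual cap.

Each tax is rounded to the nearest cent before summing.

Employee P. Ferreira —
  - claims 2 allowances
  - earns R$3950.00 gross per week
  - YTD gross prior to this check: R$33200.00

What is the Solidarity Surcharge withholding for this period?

Solidarity Surcharge: 8.4% × R$3950.00 = R$331.80

R$331.80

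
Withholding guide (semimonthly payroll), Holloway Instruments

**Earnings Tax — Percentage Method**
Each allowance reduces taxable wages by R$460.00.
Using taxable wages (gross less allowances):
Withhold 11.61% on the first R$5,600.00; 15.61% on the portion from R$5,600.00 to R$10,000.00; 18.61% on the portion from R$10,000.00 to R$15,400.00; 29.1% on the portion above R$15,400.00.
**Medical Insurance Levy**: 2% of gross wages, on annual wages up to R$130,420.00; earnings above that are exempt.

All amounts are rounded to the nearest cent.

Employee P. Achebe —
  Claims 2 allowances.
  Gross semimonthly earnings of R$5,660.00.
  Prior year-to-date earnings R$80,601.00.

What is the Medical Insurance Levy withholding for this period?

R$113.20

Medical Insurance Levy: 2% × R$5,660.00 = R$113.20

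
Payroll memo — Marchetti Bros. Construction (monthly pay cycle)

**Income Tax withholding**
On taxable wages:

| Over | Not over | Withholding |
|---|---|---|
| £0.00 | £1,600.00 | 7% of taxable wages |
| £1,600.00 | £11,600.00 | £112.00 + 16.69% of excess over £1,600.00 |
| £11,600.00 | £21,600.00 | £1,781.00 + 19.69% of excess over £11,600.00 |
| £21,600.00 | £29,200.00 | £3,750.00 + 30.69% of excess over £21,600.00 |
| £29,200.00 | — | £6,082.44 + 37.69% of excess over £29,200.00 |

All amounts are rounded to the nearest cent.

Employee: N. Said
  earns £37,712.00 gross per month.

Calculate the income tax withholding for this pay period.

Income Tax: taxable = £37,712.00
  £6,082.44 + 37.69% × (£37,712.00 − £29,200.00) = £6,082.44 + 37.69% × £8,512.00 = £9,290.61

£9,290.61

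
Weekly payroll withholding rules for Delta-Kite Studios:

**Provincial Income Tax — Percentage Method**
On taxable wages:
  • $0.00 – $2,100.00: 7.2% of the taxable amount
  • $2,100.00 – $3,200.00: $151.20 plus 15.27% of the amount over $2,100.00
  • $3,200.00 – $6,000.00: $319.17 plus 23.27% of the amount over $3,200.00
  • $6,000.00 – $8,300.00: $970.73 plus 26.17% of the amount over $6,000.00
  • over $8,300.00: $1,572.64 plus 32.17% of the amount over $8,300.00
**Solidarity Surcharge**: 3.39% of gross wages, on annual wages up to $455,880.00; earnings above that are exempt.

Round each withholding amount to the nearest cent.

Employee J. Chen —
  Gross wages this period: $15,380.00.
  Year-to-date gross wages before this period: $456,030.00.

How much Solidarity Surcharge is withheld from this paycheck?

Solidarity Surcharge: YTD $456,030.00 ≥ cap $455,880.00 → $0.00

$0.00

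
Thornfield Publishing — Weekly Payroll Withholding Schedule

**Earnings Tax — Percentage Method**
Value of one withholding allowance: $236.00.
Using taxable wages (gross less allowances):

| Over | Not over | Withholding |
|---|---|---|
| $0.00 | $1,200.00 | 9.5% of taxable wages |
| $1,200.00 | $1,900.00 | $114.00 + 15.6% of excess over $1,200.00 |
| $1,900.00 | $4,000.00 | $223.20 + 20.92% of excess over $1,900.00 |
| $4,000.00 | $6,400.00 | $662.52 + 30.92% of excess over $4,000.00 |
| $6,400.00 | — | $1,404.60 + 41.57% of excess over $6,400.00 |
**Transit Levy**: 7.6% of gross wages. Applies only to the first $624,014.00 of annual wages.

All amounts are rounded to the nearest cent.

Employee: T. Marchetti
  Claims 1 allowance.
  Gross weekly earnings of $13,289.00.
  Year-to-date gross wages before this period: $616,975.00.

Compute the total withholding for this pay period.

$4,705.21

Earnings Tax: taxable = $13,289.00 − 1×$236.00 = $13,053.00
  $1,404.60 + 41.57% × ($13,053.00 − $6,400.00) = $1,404.60 + 41.57% × $6,653.00 = $4,170.25
Transit Levy: cap $624,014.00 − YTD $616,975.00 = $7,039.00 subject; 7.6% × $7,039.00 = $534.96
Total: $4,170.25 + $534.96 = $4,705.21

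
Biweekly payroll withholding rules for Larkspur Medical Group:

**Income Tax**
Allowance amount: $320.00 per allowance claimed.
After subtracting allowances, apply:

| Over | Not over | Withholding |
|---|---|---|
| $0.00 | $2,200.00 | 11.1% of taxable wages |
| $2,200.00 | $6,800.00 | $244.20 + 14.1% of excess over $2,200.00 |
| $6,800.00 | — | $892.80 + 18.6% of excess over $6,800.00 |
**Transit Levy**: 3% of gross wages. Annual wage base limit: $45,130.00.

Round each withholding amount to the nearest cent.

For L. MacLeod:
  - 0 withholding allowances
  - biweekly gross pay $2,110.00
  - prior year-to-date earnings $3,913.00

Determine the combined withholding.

$297.51

Income Tax: taxable = $2,110.00
  11.1% × $2,110.00 = $234.21
Transit Levy: 3% × $2,110.00 = $63.30
Total: $234.21 + $63.30 = $297.51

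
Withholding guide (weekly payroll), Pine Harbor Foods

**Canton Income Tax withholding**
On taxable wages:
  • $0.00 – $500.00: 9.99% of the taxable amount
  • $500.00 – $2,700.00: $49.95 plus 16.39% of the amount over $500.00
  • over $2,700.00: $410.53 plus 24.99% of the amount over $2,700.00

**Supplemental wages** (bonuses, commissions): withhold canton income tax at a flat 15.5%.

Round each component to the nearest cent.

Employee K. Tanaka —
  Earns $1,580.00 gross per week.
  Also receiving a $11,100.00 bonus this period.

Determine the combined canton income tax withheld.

$1,947.46

Canton Income Tax: taxable = $1,580.00
  $49.95 + 16.39% × ($1,580.00 − $500.00) = $49.95 + 16.39% × $1,080.00 = $226.96
Supplemental (15.5% flat on bonus): 15.5% × $11,100.00 = $1,720.50
Total canton income tax: $226.96 + $1,720.50 = $1,947.46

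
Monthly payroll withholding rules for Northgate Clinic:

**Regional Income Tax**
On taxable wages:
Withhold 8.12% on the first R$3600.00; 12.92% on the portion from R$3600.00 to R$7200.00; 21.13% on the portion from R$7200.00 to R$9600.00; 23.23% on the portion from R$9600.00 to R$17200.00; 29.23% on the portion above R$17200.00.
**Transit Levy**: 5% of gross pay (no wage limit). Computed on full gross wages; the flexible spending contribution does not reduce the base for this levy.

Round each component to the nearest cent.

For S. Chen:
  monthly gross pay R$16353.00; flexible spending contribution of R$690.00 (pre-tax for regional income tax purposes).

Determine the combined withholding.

Regional Income Tax: taxable = R$16353.00 − R$690.00 = R$15663.00
  R$1264.56 + 23.23% × (R$15663.00 − R$9600.00) = R$1264.56 + 23.23% × R$6063.00 = R$2672.99
Transit Levy: 5% × R$16353.00 = R$817.65
Total: R$2672.99 + R$817.65 = R$3490.64

R$3490.64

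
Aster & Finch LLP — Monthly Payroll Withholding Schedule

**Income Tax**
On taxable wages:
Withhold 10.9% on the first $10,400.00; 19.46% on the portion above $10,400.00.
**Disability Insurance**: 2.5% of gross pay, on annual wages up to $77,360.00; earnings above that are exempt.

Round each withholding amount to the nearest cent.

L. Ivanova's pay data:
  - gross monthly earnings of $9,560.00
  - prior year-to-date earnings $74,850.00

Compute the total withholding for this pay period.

Income Tax: taxable = $9,560.00
  10.9% × $9,560.00 = $1,042.04
Disability Insurance: cap $77,360.00 − YTD $74,850.00 = $2,510.00 subject; 2.5% × $2,510.00 = $62.75
Total: $1,042.04 + $62.75 = $1,104.79

$1,104.79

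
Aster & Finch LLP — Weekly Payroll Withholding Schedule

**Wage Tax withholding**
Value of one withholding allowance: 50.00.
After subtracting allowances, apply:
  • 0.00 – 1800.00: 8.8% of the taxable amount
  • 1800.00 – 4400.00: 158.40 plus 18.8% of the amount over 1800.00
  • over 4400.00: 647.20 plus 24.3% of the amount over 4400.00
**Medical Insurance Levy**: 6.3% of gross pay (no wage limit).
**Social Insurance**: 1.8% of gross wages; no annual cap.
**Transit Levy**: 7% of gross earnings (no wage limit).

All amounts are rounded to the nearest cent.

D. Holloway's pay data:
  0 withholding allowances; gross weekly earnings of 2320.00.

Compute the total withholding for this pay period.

606.48

Wage Tax: taxable = 2320.00
  158.40 + 18.8% × (2320.00 − 1800.00) = 158.40 + 18.8% × 520.00 = 256.16
Medical Insurance Levy: 6.3% × 2320.00 = 146.16
Social Insurance: 1.8% × 2320.00 = 41.76
Transit Levy: 7% × 2320.00 = 162.40
Total: 256.16 + 146.16 + 41.76 + 162.40 = 606.48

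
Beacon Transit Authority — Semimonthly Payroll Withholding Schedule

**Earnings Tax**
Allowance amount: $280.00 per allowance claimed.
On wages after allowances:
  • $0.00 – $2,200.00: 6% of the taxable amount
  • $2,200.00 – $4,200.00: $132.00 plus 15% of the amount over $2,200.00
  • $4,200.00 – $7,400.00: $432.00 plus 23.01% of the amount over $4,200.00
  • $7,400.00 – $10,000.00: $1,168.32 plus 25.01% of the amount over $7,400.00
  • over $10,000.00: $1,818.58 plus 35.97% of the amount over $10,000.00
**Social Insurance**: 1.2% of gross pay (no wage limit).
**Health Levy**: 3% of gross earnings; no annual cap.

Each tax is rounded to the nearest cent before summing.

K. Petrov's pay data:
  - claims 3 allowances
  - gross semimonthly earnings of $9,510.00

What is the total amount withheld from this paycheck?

Earnings Tax: taxable = $9,510.00 − 3×$280.00 = $8,670.00
  $1,168.32 + 25.01% × ($8,670.00 − $7,400.00) = $1,168.32 + 25.01% × $1,270.00 = $1,485.95
Social Insurance: 1.2% × $9,510.00 = $114.12
Health Levy: 3% × $9,510.00 = $285.30
Total: $1,485.95 + $114.12 + $285.30 = $1,885.37

$1,885.37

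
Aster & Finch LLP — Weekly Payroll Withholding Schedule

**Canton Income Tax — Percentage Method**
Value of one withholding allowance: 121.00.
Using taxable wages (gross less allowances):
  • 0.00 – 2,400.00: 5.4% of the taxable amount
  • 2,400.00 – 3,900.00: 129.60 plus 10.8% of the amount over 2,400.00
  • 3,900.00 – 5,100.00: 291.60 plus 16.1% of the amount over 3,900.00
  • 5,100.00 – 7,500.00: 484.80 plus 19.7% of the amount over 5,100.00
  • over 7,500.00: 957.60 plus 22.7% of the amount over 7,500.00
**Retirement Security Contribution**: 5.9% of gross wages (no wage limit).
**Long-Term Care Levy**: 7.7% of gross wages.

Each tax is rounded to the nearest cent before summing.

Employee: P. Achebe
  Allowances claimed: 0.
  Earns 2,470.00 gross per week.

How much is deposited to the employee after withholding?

Canton Income Tax: taxable = 2,470.00
  129.60 + 10.8% × (2,470.00 − 2,400.00) = 129.60 + 10.8% × 70.00 = 137.16
Retirement Security Contribution: 5.9% × 2,470.00 = 145.73
Long-Term Care Levy: 7.7% × 2,470.00 = 190.19
Total withheld: 137.16 + 145.73 + 190.19 = 473.08
Net pay: 2,470.00 − 473.08 = 1,996.92

1,996.92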